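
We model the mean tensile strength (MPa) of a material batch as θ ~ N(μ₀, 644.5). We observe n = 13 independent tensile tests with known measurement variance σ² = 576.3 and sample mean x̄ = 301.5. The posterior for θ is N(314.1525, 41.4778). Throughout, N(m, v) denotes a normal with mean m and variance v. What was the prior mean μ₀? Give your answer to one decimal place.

μ₀ = 498.1

The posterior mean is a precision-weighted average: μ_n = (τ₀μ₀ + τ_data·x̄)/(τ₀+τ_data), with τ₀=1/σ₀² and τ_data=n/σ².
Here τ₀ = 1/644.5 = 0.001552 and τ_data = 13/576.3 = 0.022558, so τ_n = 0.024110.
Rearranging for μ₀: μ₀ = (μ_n·τ_n − τ_data·x̄)/τ₀ = (314.1525·0.024110 − 0.022558·301.5) / 0.001552 = 0.772980/0.001552 ≈ 498.1.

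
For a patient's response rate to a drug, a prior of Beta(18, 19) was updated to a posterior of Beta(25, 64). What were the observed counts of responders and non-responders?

7 responders and 45 non-responders

A Beta(a, b) prior with s successes and f failures in binomial data gives a Beta(a+s, b+f) posterior.
So s = 25 − 18 = 7 and f = 64 − 19 = 45.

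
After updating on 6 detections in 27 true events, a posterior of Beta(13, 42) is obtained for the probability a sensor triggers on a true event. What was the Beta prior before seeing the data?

Beta(7, 21)

A Beta(a, b) prior with s successes and f failures in binomial data gives a Beta(a+s, b+f) posterior.
Subtract the data counts: 13−6=7, 42−21=21.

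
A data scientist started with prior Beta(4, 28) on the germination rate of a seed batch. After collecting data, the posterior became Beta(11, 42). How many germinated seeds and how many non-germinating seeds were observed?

7 germinated seeds and 14 non-germinating seeds

A Beta(α, β) prior with s successes and f failures in binomial data gives a Beta(α+s, β+f) posterior.
Match parameters: s=11−4=7, f=42−28=14.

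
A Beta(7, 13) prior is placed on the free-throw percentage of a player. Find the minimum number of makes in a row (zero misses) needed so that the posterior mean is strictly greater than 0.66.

After k makes and 0 misses the posterior is Beta(7+k, 13), with mean (7+k)/(7+13+k).
Set (7+k)/(20+k) > 0.66 and solve: k > (0.66·20 − 7)/(1 − 0.66) = 18.235.
The smallest integer exceeding 18.235 is 19.

k = 19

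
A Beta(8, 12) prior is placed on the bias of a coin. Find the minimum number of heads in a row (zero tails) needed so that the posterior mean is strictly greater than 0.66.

After k heads and 0 tails the posterior is Beta(8+k, 12), with mean (8+k)/(8+12+k).
Set (8+k)/(20+k) > 0.66 and solve: k > (0.66·20 − 8)/(1 − 0.66) = 15.294.
The smallest integer exceeding 15.294 is 16.

k = 16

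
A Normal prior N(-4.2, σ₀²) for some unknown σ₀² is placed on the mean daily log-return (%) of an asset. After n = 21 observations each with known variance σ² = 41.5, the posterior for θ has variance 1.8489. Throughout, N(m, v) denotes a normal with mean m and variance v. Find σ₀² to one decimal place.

σ₀² = 28.7

For the Normal–Normal model with known σ², precisions add: τ_n = τ₀ + n/σ².
So 1/σ₀² = 1/1.8489 − 21/41.5 = 0.540862 − 0.506024 = 0.034838.
Hence σ₀² = 1/0.034838 ≈ 28.7.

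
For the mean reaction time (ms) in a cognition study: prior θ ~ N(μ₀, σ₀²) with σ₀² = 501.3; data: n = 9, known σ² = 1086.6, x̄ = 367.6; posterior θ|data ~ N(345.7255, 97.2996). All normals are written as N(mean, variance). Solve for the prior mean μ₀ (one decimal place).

With known observation variance, the Normal–Normal posterior has precision τ_n = τ₀ + n/σ² and mean μ_n = (τ₀μ₀ + (n/σ²)x̄)/τ_n.
Here τ₀ = 1/501.3 = 0.001995 and τ_data = 9/1086.6 = 0.008283, so τ_n = 0.010278.
Rearranging for μ₀: μ₀ = (μ_n·τ_n − τ_data·x̄)/τ₀ = (345.7255·0.010278 − 0.008283·367.6) / 0.001995 = 0.508536/0.001995 ≈ 254.9.

μ₀ = 254.9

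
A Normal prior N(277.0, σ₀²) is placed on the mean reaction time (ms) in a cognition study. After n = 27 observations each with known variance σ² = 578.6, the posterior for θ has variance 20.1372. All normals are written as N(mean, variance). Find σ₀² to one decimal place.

σ₀² = 333.9

For the Normal–Normal model with known σ², precisions add: τ_n = τ₀ + n/σ².
So 1/σ₀² = 1/20.1372 − 27/578.6 = 0.049659 − 0.046664 = 0.002995.
Hence σ₀² = 1/0.002995 ≈ 333.9.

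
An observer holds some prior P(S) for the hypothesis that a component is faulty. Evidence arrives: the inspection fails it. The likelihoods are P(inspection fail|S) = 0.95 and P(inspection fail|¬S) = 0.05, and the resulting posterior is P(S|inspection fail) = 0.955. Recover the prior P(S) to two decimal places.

In odds form, posterior odds = prior odds × likelihood ratio, so prior odds = posterior odds ÷ LR.
Posterior odds = 0.955/(1−0.955) = 21.2222. LR = 0.95/0.05 = 19.0000.
Prior odds = 21.2222/19.0000 = 1.1170, so P(S) = 1.1170/(1+1.1170) ≈ 0.53.

P(S) = 0.53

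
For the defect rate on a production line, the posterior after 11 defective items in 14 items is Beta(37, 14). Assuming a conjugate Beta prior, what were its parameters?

Beta(26, 11)

A Beta(α, β) prior with s successes and f failures in binomial data gives a Beta(α+s, β+f) posterior.
Subtract the data counts: 37−11=26, 14−3=11.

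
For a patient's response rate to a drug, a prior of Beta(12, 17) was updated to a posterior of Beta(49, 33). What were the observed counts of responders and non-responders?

37 responders and 16 non-responders

A Beta(a, b) prior with s successes and f failures in binomial data gives a Beta(a+s, b+f) posterior.
Match parameters: s=49−12=37, f=33−17=16.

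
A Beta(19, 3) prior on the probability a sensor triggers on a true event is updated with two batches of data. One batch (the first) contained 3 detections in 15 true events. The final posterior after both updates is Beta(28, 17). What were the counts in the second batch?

6 detections and 2 misses

Sequential conjugate updates are equivalent to a single update on the pooled data, so total successes = posterior α − prior α and total failures = posterior β − prior β.
Total across both batches: 28−19=9 detections, 17−3=14 misses.
Subtract the first batch: 9−3=6 detections and 14−12=2 misses.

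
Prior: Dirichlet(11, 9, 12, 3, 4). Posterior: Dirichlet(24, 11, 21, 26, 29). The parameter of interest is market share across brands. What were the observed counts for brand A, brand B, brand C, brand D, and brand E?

counts (13, 2, 9, 23, 25)

For a Dirichlet(α) prior with multinomial counts c, the posterior is Dirichlet(α + c) componentwise.
Counts are posterior − prior componentwise: 24−11=13, 11−9=2, 21−12=9, 26−3=23, 29−4=25.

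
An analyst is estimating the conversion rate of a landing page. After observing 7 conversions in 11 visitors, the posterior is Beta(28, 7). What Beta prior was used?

Under Beta–binomial conjugacy the posterior parameters are (a+s, b+f).
Subtract the data counts: 28−7=21, 7−4=3.

Beta(21, 3)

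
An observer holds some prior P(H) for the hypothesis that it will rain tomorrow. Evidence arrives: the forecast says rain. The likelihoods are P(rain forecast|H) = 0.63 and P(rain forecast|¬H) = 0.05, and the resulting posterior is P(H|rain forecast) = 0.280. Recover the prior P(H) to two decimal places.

Bayes' rule in odds form gives O(H|E) = O(H)·[P(E|H)/P(E|¬H)], hence O(H) = O(H|E)/LR.
Posterior odds = 0.280/(1−0.280) = 0.3889. LR = 0.63/0.05 = 12.6000.
Prior odds = 0.3889/12.6000 = 0.0309, so P(H) = 0.0309/(1+0.0309) ≈ 0.03.

P(H) = 0.03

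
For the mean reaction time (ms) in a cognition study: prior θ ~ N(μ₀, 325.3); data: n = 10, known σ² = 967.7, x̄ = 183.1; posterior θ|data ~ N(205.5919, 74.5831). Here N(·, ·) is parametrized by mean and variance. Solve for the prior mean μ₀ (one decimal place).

With known observation variance, the Normal–Normal posterior has precision τ_n = τ₀ + n/σ² and mean μ_n = (τ₀μ₀ + (n/σ²)x̄)/τ_n.
Here τ₀ = 1/325.3 = 0.003074 and τ_data = 10/967.7 = 0.010334, so τ_n = 0.013408.
Rearranging for μ₀: μ₀ = (μ_n·τ_n − τ_data·x̄)/τ₀ = (205.5919·0.013408 − 0.010334·183.1) / 0.003074 = 0.864421/0.003074 ≈ 281.2.

μ₀ = 281.2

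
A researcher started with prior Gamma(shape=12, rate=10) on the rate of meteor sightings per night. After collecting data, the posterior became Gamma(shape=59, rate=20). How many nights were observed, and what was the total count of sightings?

n = 10 nights with total 47 sightings

A Gamma(α, β) prior (rate parametrization) on a Poisson rate with n observations summing to S gives posterior Gamma(α+S, β+n).
Matching: Σxᵢ = 59 − 12 = 47 and n = 20 − 10 = 10.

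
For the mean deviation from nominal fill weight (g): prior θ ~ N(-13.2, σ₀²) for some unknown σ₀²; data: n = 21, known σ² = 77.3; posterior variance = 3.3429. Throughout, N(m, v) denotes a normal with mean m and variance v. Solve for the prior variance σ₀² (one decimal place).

Posterior precision equals prior precision plus data precision: 1/σ_n² = 1/σ₀² + n/σ².
So 1/σ₀² = 1/3.3429 − 21/77.3 = 0.299141 − 0.271669 = 0.027472.
Hence σ₀² = 1/0.027472 ≈ 36.4.

σ₀² = 36.4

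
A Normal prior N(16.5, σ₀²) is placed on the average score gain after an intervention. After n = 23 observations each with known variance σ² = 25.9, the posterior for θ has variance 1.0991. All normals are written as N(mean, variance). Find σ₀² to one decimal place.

σ₀² = 45.9

Posterior precision equals prior precision plus data precision: 1/σ_n² = 1/σ₀² + n/σ².
So 1/σ₀² = 1/1.0991 − 23/25.9 = 0.909835 − 0.888031 = 0.021804.
Hence σ₀² = 1/0.021804 ≈ 45.9.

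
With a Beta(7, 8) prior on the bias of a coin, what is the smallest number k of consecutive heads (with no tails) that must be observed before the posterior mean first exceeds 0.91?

After k heads and 0 tails the posterior is Beta(7+k, 8), with mean (7+k)/(7+8+k).
Set (7+k)/(15+k) > 0.91 and solve: k > (0.91·15 − 7)/(1 − 0.91) = 73.889.
The smallest integer exceeding 73.889 is 74, and checking k=74: (81)/(89) = 0.9101 > 0.91.

k = 74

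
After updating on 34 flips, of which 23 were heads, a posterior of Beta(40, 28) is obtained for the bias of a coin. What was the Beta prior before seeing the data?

Beta is conjugate to the binomial likelihood: posterior = Beta(a+s, b+f).
Subtract the data counts: 40−23=17, 28−11=17.

Beta(17, 17)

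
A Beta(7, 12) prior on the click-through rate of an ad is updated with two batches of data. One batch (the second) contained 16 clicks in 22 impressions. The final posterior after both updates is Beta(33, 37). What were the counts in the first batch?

Because Beta–binomial updating is additive in the counts, the combined data contributed (α_post−α_prior, β_post−β_prior) successes and failures.
Total across both batches: 33−7=26 clicks, 37−12=25 non-clicks.
Subtract the second batch: 26−16=10 clicks and 25−6=19 non-clicks.

10 clicks and 19 non-clicks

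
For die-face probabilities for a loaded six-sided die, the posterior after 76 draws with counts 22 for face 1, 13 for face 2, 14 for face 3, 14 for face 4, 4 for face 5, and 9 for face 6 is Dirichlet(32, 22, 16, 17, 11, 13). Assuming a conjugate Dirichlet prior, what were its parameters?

Dirichlet(10, 9, 2, 3, 7, 4)

For a Dirichlet(α) prior with multinomial counts c, the posterior is Dirichlet(α + c) componentwise.
Subtract each count from the matching posterior parameter: 32−22=10, 22−13=9, 16−14=2, 17−14=3, 11−4=7, 13−9=4.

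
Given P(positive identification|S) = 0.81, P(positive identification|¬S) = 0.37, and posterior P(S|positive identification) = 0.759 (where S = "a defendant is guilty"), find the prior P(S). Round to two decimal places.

In odds form, posterior odds = prior odds × likelihood ratio, so prior odds = posterior odds ÷ LR.
Posterior odds = 0.759/(1−0.759) = 3.1494. LR = 0.81/0.37 = 2.1892.
Prior odds = 3.1494/2.1892 = 1.4386, so P(S) = 1.4386/(1+1.4386) ≈ 0.59.

P(S) = 0.59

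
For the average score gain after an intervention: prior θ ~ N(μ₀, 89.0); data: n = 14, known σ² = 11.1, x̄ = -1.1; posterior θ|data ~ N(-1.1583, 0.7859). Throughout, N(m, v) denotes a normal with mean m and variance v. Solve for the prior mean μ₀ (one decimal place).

μ₀ = -7.7

The posterior mean is a precision-weighted average: μ_n = (τ₀μ₀ + τ_data·x̄)/(τ₀+τ_data), with τ₀=1/σ₀² and τ_data=n/σ².
Here τ₀ = 1/89.0 = 0.011236 and τ_data = 14/11.1 = 1.261261, so τ_n = 1.272497.
Rearranging for μ₀: μ₀ = (μ_n·τ_n − τ_data·x̄)/τ₀ = (-1.1583·1.272497 − 1.261261·-1.1) / 0.011236 = -0.086546/0.011236 ≈ -7.7.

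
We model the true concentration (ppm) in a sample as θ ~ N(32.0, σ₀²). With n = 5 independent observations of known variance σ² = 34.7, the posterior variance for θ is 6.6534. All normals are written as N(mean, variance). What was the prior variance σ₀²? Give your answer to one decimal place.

Posterior precision equals prior precision plus data precision: 1/σ_n² = 1/σ₀² + n/σ².
So 1/σ₀² = 1/6.6534 − 5/34.7 = 0.150299 − 0.144092 = 0.006207.
Hence σ₀² = 1/0.006207 ≈ 161.1.

σ₀² = 161.1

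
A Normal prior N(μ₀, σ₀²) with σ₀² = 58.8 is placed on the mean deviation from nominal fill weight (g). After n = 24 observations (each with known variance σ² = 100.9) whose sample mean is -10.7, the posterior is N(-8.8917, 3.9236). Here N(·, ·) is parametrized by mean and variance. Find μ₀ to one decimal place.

μ₀ = 16.4

With known observation variance, the Normal–Normal posterior has precision τ_n = τ₀ + n/σ² and mean μ_n = (τ₀μ₀ + (n/σ²)x̄)/τ_n.
Here τ₀ = 1/58.8 = 0.017007 and τ_data = 24/100.9 = 0.237859, so τ_n = 0.254866.
Rearranging for μ₀: μ₀ = (μ_n·τ_n − τ_data·x̄)/τ₀ = (-8.8917·0.254866 − 0.237859·-10.7) / 0.017007 = 0.278899/0.017007 ≈ 16.4.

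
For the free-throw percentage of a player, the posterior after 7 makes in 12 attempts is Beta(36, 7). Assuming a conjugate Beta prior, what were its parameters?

A Beta(a, b) prior with s successes and f failures in binomial data gives a Beta(a+s, b+f) posterior.
Subtract the data counts: 36−7=29, 7−5=2.

Beta(29, 2)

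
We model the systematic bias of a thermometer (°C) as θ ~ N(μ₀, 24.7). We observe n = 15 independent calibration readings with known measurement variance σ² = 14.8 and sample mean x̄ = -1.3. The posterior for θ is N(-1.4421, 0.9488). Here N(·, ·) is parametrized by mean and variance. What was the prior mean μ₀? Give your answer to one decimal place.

μ₀ = -5.0

With known observation variance, the Normal–Normal posterior has precision τ_n = τ₀ + n/σ² and mean μ_n = (τ₀μ₀ + (n/σ²)x̄)/τ_n.
Here τ₀ = 1/24.7 = 0.040486 and τ_data = 15/14.8 = 1.013514, so τ_n = 1.054000.
Rearranging for μ₀: μ₀ = (μ_n·τ_n − τ_data·x̄)/τ₀ = (-1.4421·1.054000 − 1.013514·-1.3) / 0.040486 = -0.202405/0.040486 ≈ -5.0.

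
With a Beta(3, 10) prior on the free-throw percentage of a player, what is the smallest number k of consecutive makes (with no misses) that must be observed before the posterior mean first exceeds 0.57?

k = 11

After k makes and 0 misses the posterior is Beta(3+k, 10), with mean (3+k)/(3+10+k).
Set (3+k)/(13+k) > 0.57 and solve: k > (0.57·13 − 3)/(1 − 0.57) = 10.256.
The smallest integer exceeding 10.256 is 11.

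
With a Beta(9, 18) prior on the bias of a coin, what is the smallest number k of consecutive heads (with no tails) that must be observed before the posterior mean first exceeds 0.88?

After k heads and 0 tails the posterior is Beta(9+k, 18), with mean (9+k)/(9+18+k).
Set (9+k)/(27+k) > 0.88 and solve: k > (0.88·27 − 9)/(1 − 0.88) = 123.000.
The smallest integer exceeding 123.000 is 124, and checking k=124: (133)/(151) = 0.8808 > 0.88.

k = 124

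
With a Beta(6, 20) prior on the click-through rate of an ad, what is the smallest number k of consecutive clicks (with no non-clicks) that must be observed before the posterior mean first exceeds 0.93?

k = 260

After k clicks and 0 non-clicks the posterior is Beta(6+k, 20), with mean (6+k)/(6+20+k).
Set (6+k)/(26+k) > 0.93 and solve: k > (0.93·26 − 6)/(1 − 0.93) = 259.714.
The smallest integer exceeding 259.714 is 260, and checking k=260: (266)/(286) = 0.9301 > 0.93.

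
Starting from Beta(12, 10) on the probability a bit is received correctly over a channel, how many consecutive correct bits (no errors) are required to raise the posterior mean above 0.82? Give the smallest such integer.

After k correct bits and 0 errors the posterior is Beta(12+k, 10), with mean (12+k)/(12+10+k).
Set (12+k)/(22+k) > 0.82 and solve: k > (0.82·22 − 12)/(1 − 0.82) = 33.556.
The smallest integer exceeding 33.556 is 34, and checking k=34: (46)/(56) = 0.8214 > 0.82.

k = 34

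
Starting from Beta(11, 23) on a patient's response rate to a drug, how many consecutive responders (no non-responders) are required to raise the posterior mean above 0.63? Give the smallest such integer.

After k responders and 0 non-responders the posterior is Beta(11+k, 23), with mean (11+k)/(11+23+k).
Set (11+k)/(34+k) > 0.63 and solve: k > (0.63·34 − 11)/(1 − 0.63) = 28.162.
The smallest integer exceeding 28.162 is 29.

k = 29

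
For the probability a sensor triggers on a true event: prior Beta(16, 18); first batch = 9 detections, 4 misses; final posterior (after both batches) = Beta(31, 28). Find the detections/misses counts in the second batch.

Because Beta–binomial updating is additive in the counts, the combined data contributed (α_post−α_prior, β_post−β_prior) successes and failures.
Total across both batches: 31−16=15 detections, 28−18=10 misses.
Subtract the first batch: 15−9=6 detections and 10−4=6 misses.

6 detections and 6 misses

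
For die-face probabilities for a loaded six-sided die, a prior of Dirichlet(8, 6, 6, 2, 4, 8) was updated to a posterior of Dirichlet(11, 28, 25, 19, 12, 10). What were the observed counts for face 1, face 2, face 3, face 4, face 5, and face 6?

counts (3, 22, 19, 17, 8, 2)

For a Dirichlet(α) prior with multinomial counts c, the posterior is Dirichlet(α + c) componentwise.
Counts are posterior − prior componentwise: 11−8=3, 28−6=22, 25−6=19, 19−2=17, 12−4=8, 10−8=2.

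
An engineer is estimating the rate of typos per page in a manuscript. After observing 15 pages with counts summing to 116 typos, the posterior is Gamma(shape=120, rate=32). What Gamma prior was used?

Gamma–Poisson conjugacy: posterior shape = α + Σxᵢ, posterior rate = β + n.
So α = 120 − 116 = 4 and β = 32 − 15 = 17.

Gamma(shape=4, rate=17)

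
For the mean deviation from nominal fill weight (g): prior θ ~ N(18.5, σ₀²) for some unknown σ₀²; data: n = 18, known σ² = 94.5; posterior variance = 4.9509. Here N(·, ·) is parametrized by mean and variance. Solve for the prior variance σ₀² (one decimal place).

σ₀² = 86.9

For the Normal–Normal model with known σ², precisions add: τ_n = τ₀ + n/σ².
So 1/σ₀² = 1/4.9509 − 18/94.5 = 0.201983 − 0.190476 = 0.011507.
Hence σ₀² = 1/0.011507 ≈ 86.9.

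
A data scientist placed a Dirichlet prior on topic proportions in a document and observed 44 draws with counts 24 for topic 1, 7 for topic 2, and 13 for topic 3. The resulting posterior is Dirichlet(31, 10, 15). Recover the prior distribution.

Dirichlet(7, 3, 2)

For a Dirichlet(α) prior with multinomial counts c, the posterior is Dirichlet(α + c) componentwise.
Subtract each count from the matching posterior parameter: 31−24=7, 10−7=3, 15−13=2.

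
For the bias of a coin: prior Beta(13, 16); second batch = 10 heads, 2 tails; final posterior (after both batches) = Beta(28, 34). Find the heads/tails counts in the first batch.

5 heads and 16 tails

Sequential conjugate updates are equivalent to a single update on the pooled data, so total successes = posterior α − prior α and total failures = posterior β − prior β.
Total across both batches: 28−13=15 heads, 34−16=18 tails.
Subtract the second batch: 15−10=5 heads and 18−2=16 tails.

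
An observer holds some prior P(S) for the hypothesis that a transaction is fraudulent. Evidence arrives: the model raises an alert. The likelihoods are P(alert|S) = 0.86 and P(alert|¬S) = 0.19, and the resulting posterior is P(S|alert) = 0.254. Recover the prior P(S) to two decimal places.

P(S) = 0.07

Bayes' rule in odds form gives O(S|E) = O(S)·[P(E|S)/P(E|¬S)], hence O(S) = O(S|E)/LR.
Posterior odds = 0.254/(1−0.254) = 0.3405. LR = 0.86/0.19 = 4.5263.
Prior odds = 0.3405/4.5263 = 0.0752, so P(S) = 0.0752/(1+0.0752) ≈ 0.07.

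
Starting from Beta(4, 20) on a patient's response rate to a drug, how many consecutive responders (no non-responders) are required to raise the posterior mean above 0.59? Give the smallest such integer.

k = 25

After k responders and 0 non-responders the posterior is Beta(4+k, 20), with mean (4+k)/(4+20+k).
Set (4+k)/(24+k) > 0.59 and solve: k > (0.59·24 − 4)/(1 − 0.59) = 24.780.
The smallest integer exceeding 24.780 is 25, and checking k=25: (29)/(49) = 0.5918 > 0.59.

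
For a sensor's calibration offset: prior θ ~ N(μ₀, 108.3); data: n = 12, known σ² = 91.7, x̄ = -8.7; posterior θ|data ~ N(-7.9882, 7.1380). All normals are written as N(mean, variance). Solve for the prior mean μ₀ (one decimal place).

The posterior mean is a precision-weighted average: μ_n = (τ₀μ₀ + τ_data·x̄)/(τ₀+τ_data), with τ₀=1/σ₀² and τ_data=n/σ².
Here τ₀ = 1/108.3 = 0.009234 and τ_data = 12/91.7 = 0.130862, so τ_n = 0.140096.
Rearranging for μ₀: μ₀ = (μ_n·τ_n − τ_data·x̄)/τ₀ = (-7.9882·0.140096 − 0.130862·-8.7) / 0.009234 = 0.019385/0.009234 ≈ 2.1.

μ₀ = 2.1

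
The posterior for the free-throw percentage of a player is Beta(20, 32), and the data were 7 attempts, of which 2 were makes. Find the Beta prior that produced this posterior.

A Beta(α, β) prior with s successes and f failures in binomial data gives a Beta(α+s, β+f) posterior.
Subtract the data counts: 20−2=18, 32−5=27.

Beta(18, 27)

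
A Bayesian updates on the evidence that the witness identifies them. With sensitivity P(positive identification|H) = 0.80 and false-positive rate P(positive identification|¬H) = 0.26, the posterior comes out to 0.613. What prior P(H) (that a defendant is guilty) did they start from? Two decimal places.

Bayes' rule in odds form gives O(H|E) = O(H)·[P(E|H)/P(E|¬H)], hence O(H) = O(H|E)/LR.
Posterior odds = 0.613/(1−0.613) = 1.5840. LR = 0.80/0.26 = 3.0769.
Prior odds = 1.5840/3.0769 = 0.5148, so P(H) = 0.5148/(1+0.5148) ≈ 0.34.

P(H) = 0.34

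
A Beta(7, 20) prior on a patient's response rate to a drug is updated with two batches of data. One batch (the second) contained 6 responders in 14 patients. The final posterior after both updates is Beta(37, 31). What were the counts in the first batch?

24 responders and 3 non-responders

Because Beta–binomial updating is additive in the counts, the combined data contributed (α_post−α_prior, β_post−β_prior) successes and failures.
Total across both batches: 37−7=30 responders, 31−20=11 non-responders.
Subtract the second batch: 30−6=24 responders and 11−8=3 non-responders.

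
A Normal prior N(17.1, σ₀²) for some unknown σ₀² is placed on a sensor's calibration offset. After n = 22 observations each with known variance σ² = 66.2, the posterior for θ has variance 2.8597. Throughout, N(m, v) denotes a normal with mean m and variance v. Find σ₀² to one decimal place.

Posterior precision equals prior precision plus data precision: 1/σ_n² = 1/σ₀² + n/σ².
So 1/σ₀² = 1/2.8597 − 22/66.2 = 0.349687 − 0.332326 = 0.017361.
Hence σ₀² = 1/0.017361 ≈ 57.6.

σ₀² = 57.6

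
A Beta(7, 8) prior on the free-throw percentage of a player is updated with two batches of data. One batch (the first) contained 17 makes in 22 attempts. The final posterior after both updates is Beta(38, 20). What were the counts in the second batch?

14 makes and 7 misses

Sequential conjugate updates are equivalent to a single update on the pooled data, so total successes = posterior α − prior α and total failures = posterior β − prior β.
Total across both batches: 38−7=31 makes, 20−8=12 misses.
Subtract the first batch: 31−17=14 makes and 12−5=7 misses.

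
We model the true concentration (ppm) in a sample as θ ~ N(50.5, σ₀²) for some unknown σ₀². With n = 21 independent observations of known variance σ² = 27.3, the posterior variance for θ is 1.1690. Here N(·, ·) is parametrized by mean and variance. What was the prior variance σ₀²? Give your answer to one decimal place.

Posterior precision equals prior precision plus data precision: 1/σ_n² = 1/σ₀² + n/σ².
So 1/σ₀² = 1/1.1690 − 21/27.3 = 0.855432 − 0.769231 = 0.086201.
Hence σ₀² = 1/0.086201 ≈ 11.6.

σ₀² = 11.6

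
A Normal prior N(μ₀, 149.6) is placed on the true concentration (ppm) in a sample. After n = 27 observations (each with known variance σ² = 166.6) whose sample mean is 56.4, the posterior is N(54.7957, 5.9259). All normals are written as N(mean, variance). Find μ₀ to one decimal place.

μ₀ = 15.9

The posterior mean is a precision-weighted average: μ_n = (τ₀μ₀ + τ_data·x̄)/(τ₀+τ_data), with τ₀=1/σ₀² and τ_data=n/σ².
Here τ₀ = 1/149.6 = 0.006684 and τ_data = 27/166.6 = 0.162065, so τ_n = 0.168749.
Rearranging for μ₀: μ₀ = (μ_n·τ_n − τ_data·x̄)/τ₀ = (54.7957·0.168749 − 0.162065·56.4) / 0.006684 = 0.106254/0.006684 ≈ 15.9.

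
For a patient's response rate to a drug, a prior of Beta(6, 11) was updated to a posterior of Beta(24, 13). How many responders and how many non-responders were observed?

18 responders and 2 non-responders

Beta is conjugate to the binomial likelihood: posterior = Beta(α+s, β+f).
Match parameters: s=24−6=18, f=13−11=2.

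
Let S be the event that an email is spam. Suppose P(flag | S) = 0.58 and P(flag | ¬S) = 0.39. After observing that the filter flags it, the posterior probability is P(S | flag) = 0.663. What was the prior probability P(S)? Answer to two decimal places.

Bayes' rule in odds form gives O(S|E) = O(S)·[P(E|S)/P(E|¬S)], hence O(S) = O(S|E)/LR.
Posterior odds = 0.663/(1−0.663) = 1.9674. LR = 0.58/0.39 = 1.4872.
Prior odds = 1.9674/1.4872 = 1.3229, so P(S) = 1.3229/(1+1.3229) ≈ 0.57.

P(S) = 0.57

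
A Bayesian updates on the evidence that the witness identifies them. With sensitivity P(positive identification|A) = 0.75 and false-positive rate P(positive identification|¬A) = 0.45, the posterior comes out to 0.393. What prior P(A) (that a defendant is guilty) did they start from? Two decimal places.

Bayes' rule in odds form gives O(A|E) = O(A)·[P(E|A)/P(E|¬A)], hence O(A) = O(A|E)/LR.
Posterior odds = 0.393/(1−0.393) = 0.6474. LR = 0.75/0.45 = 1.6667.
Prior odds = 0.6474/1.6667 = 0.3884, so P(A) = 0.3884/(1+0.3884) ≈ 0.28.

P(A) = 0.28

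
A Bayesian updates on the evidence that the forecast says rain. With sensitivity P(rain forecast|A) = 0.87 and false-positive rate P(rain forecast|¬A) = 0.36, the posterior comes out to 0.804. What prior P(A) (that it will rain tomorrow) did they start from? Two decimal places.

P(A) = 0.63

Bayes' rule in odds form gives O(A|E) = O(A)·[P(E|A)/P(E|¬A)], hence O(A) = O(A|E)/LR.
Posterior odds = 0.804/(1−0.804) = 4.1020. LR = 0.87/0.36 = 2.4167.
Prior odds = 4.1020/2.4167 = 1.6974, so P(A) = 1.6974/(1+1.6974) ≈ 0.63.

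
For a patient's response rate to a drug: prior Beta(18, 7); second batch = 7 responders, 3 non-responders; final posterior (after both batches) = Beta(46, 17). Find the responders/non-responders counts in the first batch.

21 responders and 7 non-responders

Sequential conjugate updates are equivalent to a single update on the pooled data, so total successes = posterior α − prior α and total failures = posterior β − prior β.
Total across both batches: 46−18=28 responders, 17−7=10 non-responders.
Subtract the second batch: 28−7=21 responders and 10−3=7 non-responders.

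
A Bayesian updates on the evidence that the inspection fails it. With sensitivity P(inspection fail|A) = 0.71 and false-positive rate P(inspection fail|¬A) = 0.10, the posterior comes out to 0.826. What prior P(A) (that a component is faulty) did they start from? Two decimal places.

P(A) = 0.40

In odds form, posterior odds = prior odds × likelihood ratio, so prior odds = posterior odds ÷ LR.
Posterior odds = 0.826/(1−0.826) = 4.7471. LR = 0.71/0.10 = 7.1000.
Prior odds = 4.7471/7.1000 = 0.6686, so P(A) = 0.6686/(1+0.6686) ≈ 0.40.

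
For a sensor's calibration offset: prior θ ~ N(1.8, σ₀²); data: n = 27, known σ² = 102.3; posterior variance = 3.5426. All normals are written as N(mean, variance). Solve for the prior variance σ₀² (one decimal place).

σ₀² = 54.5

For the Normal–Normal model with known σ², precisions add: τ_n = τ₀ + n/σ².
So 1/σ₀² = 1/3.5426 − 27/102.3 = 0.282279 − 0.263930 = 0.018349.
Hence σ₀² = 1/0.018349 ≈ 54.5.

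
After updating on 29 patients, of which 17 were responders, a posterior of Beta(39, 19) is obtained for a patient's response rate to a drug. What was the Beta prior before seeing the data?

A Beta(a, b) prior with s successes and f failures in binomial data gives a Beta(a+s, b+f) posterior.
So a = 39 − 17 = 22 and b = 19 − 12 = 7.

Beta(22, 7)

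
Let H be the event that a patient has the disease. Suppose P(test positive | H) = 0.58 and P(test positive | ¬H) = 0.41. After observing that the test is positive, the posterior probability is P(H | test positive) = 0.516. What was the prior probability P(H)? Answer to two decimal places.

Bayes' rule in odds form gives O(H|E) = O(H)·[P(E|H)/P(E|¬H)], hence O(H) = O(H|E)/LR.
Posterior odds = 0.516/(1−0.516) = 1.0661. LR = 0.58/0.41 = 1.4146.
Prior odds = 1.0661/1.4146 = 0.7536, so P(H) = 0.7536/(1+0.7536) ≈ 0.43.

P(H) = 0.43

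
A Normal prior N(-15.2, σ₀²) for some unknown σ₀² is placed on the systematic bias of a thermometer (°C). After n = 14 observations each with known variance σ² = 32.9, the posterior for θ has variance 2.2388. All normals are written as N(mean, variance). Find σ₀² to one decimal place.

For the Normal–Normal model with known σ², precisions add: τ_n = τ₀ + n/σ².
So 1/σ₀² = 1/2.2388 − 14/32.9 = 0.446668 − 0.425532 = 0.021136.
Hence σ₀² = 1/0.021136 ≈ 47.3.

σ₀² = 47.3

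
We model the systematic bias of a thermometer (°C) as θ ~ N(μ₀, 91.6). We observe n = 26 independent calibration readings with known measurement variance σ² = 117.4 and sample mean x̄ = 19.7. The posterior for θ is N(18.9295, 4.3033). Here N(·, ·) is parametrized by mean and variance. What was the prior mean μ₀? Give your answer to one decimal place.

μ₀ = 3.3

The posterior mean is a precision-weighted average: μ_n = (τ₀μ₀ + τ_data·x̄)/(τ₀+τ_data), with τ₀=1/σ₀² and τ_data=n/σ².
Here τ₀ = 1/91.6 = 0.010917 and τ_data = 26/117.4 = 0.221465, so τ_n = 0.232382.
Rearranging for μ₀: μ₀ = (μ_n·τ_n − τ_data·x̄)/τ₀ = (18.9295·0.232382 − 0.221465·19.7) / 0.010917 = 0.036015/0.010917 ≈ 3.3.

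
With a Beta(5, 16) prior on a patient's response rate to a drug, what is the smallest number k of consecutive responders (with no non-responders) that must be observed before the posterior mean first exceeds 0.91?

k = 157

After k responders and 0 non-responders the posterior is Beta(5+k, 16), with mean (5+k)/(5+16+k).
Set (5+k)/(21+k) > 0.91 and solve: k > (0.91·21 − 5)/(1 − 0.91) = 156.778.
The smallest integer exceeding 156.778 is 157, and checking k=157: (162)/(178) = 0.9101 > 0.91.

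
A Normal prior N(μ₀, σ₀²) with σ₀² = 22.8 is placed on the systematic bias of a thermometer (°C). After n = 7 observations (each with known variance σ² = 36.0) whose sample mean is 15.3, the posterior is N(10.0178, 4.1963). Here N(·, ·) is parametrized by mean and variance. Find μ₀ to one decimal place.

μ₀ = -13.4

The posterior mean is a precision-weighted average: μ_n = (τ₀μ₀ + τ_data·x̄)/(τ₀+τ_data), with τ₀=1/σ₀² and τ_data=n/σ².
Here τ₀ = 1/22.8 = 0.043860 and τ_data = 7/36.0 = 0.194444, so τ_n = 0.238304.
Rearranging for μ₀: μ₀ = (μ_n·τ_n − τ_data·x̄)/τ₀ = (10.0178·0.238304 − 0.194444·15.3) / 0.043860 = -0.587711/0.043860 ≈ -13.4.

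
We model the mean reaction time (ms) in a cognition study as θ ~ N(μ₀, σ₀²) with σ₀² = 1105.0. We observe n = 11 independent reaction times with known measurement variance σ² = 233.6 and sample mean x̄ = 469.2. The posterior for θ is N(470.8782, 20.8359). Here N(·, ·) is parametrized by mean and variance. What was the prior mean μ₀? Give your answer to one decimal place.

The posterior mean is a precision-weighted average: μ_n = (τ₀μ₀ + τ_data·x̄)/(τ₀+τ_data), with τ₀=1/σ₀² and τ_data=n/σ².
Here τ₀ = 1/1105.0 = 0.000905 and τ_data = 11/233.6 = 0.047089, so τ_n = 0.047994.
Rearranging for μ₀: μ₀ = (μ_n·τ_n − τ_data·x̄)/τ₀ = (470.8782·0.047994 − 0.047089·469.2) / 0.000905 = 0.505170/0.000905 ≈ 558.2.

μ₀ = 558.2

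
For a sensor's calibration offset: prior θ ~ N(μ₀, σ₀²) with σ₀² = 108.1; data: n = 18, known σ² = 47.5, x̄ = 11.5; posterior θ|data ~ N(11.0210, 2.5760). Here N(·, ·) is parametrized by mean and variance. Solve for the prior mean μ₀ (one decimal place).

μ₀ = -8.6

The posterior mean is a precision-weighted average: μ_n = (τ₀μ₀ + τ_data·x̄)/(τ₀+τ_data), with τ₀=1/σ₀² and τ_data=n/σ².
Here τ₀ = 1/108.1 = 0.009251 and τ_data = 18/47.5 = 0.378947, so τ_n = 0.388198.
Rearranging for μ₀: μ₀ = (μ_n·τ_n − τ_data·x̄)/τ₀ = (11.0210·0.388198 − 0.378947·11.5) / 0.009251 = -0.079560/0.009251 ≈ -8.6.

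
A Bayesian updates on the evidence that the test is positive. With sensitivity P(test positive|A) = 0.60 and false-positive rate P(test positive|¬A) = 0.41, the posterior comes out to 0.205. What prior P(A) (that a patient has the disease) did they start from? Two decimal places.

In odds form, posterior odds = prior odds × likelihood ratio, so prior odds = posterior odds ÷ LR.
Posterior odds = 0.205/(1−0.205) = 0.2579. LR = 0.60/0.41 = 1.4634.
Prior odds = 0.2579/1.4634 = 0.1762, so P(A) = 0.1762/(1+0.1762) ≈ 0.15.

P(A) = 0.15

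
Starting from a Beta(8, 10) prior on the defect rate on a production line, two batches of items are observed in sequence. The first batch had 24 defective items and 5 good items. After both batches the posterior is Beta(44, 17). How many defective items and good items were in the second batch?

12 defective items and 2 good items

Sequential conjugate updates are equivalent to a single update on the pooled data, so total successes = posterior α − prior α and total failures = posterior β − prior β.
Total across both batches: 44−8=36 defective items, 17−10=7 good items.
Subtract the first batch: 36−24=12 defective items and 7−5=2 good items.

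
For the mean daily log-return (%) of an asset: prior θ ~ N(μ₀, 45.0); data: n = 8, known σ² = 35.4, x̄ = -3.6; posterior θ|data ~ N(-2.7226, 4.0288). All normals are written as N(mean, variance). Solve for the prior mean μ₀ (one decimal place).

μ₀ = 6.2

The posterior mean is a precision-weighted average: μ_n = (τ₀μ₀ + τ_data·x̄)/(τ₀+τ_data), with τ₀=1/σ₀² and τ_data=n/σ².
Here τ₀ = 1/45.0 = 0.022222 and τ_data = 8/35.4 = 0.225989, so τ_n = 0.248211.
Rearranging for μ₀: μ₀ = (μ_n·τ_n − τ_data·x̄)/τ₀ = (-2.7226·0.248211 − 0.225989·-3.6) / 0.022222 = 0.137781/0.022222 ≈ 6.2.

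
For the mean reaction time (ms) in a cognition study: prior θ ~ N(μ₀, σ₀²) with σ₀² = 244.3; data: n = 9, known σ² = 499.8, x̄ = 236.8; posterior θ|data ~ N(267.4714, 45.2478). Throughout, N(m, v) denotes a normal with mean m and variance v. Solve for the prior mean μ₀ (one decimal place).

μ₀ = 402.4

The posterior mean is a precision-weighted average: μ_n = (τ₀μ₀ + τ_data·x̄)/(τ₀+τ_data), with τ₀=1/σ₀² and τ_data=n/σ².
Here τ₀ = 1/244.3 = 0.004093 and τ_data = 9/499.8 = 0.018007, so τ_n = 0.022100.
Rearranging for μ₀: μ₀ = (μ_n·τ_n − τ_data·x̄)/τ₀ = (267.4714·0.022100 − 0.018007·236.8) / 0.004093 = 1.647060/0.004093 ≈ 402.4.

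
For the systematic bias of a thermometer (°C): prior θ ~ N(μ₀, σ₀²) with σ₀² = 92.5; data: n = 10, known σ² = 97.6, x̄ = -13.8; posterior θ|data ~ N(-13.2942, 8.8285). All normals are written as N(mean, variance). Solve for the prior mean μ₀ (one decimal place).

The posterior mean is a precision-weighted average: μ_n = (τ₀μ₀ + τ_data·x̄)/(τ₀+τ_data), with τ₀=1/σ₀² and τ_data=n/σ².
Here τ₀ = 1/92.5 = 0.010811 and τ_data = 10/97.6 = 0.102459, so τ_n = 0.113270.
Rearranging for μ₀: μ₀ = (μ_n·τ_n − τ_data·x̄)/τ₀ = (-13.2942·0.113270 − 0.102459·-13.8) / 0.010811 = -0.091900/0.010811 ≈ -8.5.

μ₀ = -8.5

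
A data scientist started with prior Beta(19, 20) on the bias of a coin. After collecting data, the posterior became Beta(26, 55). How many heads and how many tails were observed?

7 heads and 35 tails

Beta is conjugate to the binomial likelihood: posterior = Beta(a+s, b+f).
Match parameters: s=26−19=7, f=55−20=35.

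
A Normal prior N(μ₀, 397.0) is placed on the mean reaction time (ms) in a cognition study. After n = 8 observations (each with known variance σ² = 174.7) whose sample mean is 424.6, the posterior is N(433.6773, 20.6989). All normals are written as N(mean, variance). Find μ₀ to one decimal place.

μ₀ = 598.7

With known observation variance, the Normal–Normal posterior has precision τ_n = τ₀ + n/σ² and mean μ_n = (τ₀μ₀ + (n/σ²)x̄)/τ_n.
Here τ₀ = 1/397.0 = 0.002519 and τ_data = 8/174.7 = 0.045793, so τ_n = 0.048312.
Rearranging for μ₀: μ₀ = (μ_n·τ_n − τ_data·x̄)/τ₀ = (433.6773·0.048312 − 0.045793·424.6) / 0.002519 = 1.508110/0.002519 ≈ 598.7.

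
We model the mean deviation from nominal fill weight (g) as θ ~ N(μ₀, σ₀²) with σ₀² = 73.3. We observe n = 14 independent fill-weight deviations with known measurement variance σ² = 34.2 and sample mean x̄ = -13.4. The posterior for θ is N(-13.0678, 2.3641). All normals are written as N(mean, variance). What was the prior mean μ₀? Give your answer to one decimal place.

μ₀ = -3.1

With known observation variance, the Normal–Normal posterior has precision τ_n = τ₀ + n/σ² and mean μ_n = (τ₀μ₀ + (n/σ²)x̄)/τ_n.
Here τ₀ = 1/73.3 = 0.013643 and τ_data = 14/34.2 = 0.409357, so τ_n = 0.423000.
Rearranging for μ₀: μ₀ = (μ_n·τ_n − τ_data·x̄)/τ₀ = (-13.0678·0.423000 − 0.409357·-13.4) / 0.013643 = -0.042296/0.013643 ≈ -3.1.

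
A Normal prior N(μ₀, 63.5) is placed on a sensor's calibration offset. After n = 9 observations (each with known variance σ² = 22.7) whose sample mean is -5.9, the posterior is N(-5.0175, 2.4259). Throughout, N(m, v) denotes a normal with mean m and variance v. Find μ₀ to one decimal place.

μ₀ = 17.2

With known observation variance, the Normal–Normal posterior has precision τ_n = τ₀ + n/σ² and mean μ_n = (τ₀μ₀ + (n/σ²)x̄)/τ_n.
Here τ₀ = 1/63.5 = 0.015748 and τ_data = 9/22.7 = 0.396476, so τ_n = 0.412224.
Rearranging for μ₀: μ₀ = (μ_n·τ_n − τ_data·x̄)/τ₀ = (-5.0175·0.412224 − 0.396476·-5.9) / 0.015748 = 0.270874/0.015748 ≈ 17.2.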